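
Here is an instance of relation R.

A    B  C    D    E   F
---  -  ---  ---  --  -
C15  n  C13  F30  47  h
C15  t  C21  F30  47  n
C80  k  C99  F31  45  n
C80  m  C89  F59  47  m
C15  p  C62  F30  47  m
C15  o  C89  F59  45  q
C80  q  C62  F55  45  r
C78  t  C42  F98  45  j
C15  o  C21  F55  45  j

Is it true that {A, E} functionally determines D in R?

(A=C15, E=47): 3 rows → D = F30, F30, F30 ✓
(A=C80, E=45): 2 rows → D takes values {F31, F55} — violation
(A=C80, E=47): 1 row → D = F59 ✓
(A=C15, E=45): 2 rows → D takes values {F59, F55} — violation
(A=C78, E=45): 1 row → D = F98 ✓
Two rows agree on {A, E} but differ on D, so {A, E} → D does not hold.

No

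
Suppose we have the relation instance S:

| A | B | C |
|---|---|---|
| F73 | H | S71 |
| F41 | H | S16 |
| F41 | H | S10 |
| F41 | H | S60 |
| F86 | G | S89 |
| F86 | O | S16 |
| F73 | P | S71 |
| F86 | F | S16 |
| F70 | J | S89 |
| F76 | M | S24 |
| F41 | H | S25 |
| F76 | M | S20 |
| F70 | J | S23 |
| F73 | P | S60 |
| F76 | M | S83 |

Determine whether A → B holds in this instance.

No

A=F73: 3 rows → B takes values {H, P} — violation
A=F41: 4 rows → B = H, H, H, H ✓
A=F86: 3 rows → B takes values {G, O, F} — violation
A=F70: 2 rows → B = J, J ✓
A=F76: 3 rows → B = M, M, M ✓
Two rows agree on A but differ on B, so A → B does not hold.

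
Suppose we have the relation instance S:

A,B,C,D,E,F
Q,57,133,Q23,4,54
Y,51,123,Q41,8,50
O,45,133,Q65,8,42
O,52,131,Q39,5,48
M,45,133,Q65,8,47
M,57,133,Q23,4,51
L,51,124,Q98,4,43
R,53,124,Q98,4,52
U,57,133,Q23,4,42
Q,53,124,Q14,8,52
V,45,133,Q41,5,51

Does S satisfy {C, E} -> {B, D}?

(C=133, E=4): 3 rows → {B,D} = (57, Q23), (57, Q23), (57, Q23) ✓
(C=123, E=8): 1 row → {B,D} = (51, Q41) ✓
(C=133, E=8): 2 rows → {B,D} = (45, Q65), (45, Q65) ✓
(C=131, E=5): 1 row → {B,D} = (52, Q39) ✓
(C=124, E=4): 2 rows → {B,D} takes values {(51, Q98), (53, Q98)} — violation
(C=124, E=8): 1 row → {B,D} = (53, Q14) ✓
(C=133, E=5): 1 row → {B,D} = (45, Q41) ✓
Two rows agree on {C, E} but differ on {B, D}, so {C, E} -> {B, D} does not hold.

No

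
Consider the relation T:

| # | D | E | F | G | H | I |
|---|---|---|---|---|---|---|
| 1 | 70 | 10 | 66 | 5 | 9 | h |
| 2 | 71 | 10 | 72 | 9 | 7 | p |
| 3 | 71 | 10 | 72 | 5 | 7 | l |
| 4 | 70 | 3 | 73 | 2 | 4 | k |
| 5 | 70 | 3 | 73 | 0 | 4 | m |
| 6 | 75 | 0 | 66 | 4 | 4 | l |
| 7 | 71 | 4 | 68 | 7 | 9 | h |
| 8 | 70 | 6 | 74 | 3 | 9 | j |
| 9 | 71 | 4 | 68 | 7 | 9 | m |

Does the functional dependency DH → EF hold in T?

(D=70, H=9): rows 1, 8 → {E,F} takes values {(10, 66), (6, 74)} — violation
(D=71, H=7): rows 2, 3 → {E,F} = (10, 72), (10, 72) ✓
(D=70, H=4): rows 4, 5 → {E,F} = (3, 73), (3, 73) ✓
(D=75, H=4): row 6 → {E,F} = (0, 66) ✓
(D=71, H=9): rows 7, 9 → {E,F} = (4, 68), (4, 68) ✓
Two rows agree on DH but differ on EF, so DH → EF does not hold.

No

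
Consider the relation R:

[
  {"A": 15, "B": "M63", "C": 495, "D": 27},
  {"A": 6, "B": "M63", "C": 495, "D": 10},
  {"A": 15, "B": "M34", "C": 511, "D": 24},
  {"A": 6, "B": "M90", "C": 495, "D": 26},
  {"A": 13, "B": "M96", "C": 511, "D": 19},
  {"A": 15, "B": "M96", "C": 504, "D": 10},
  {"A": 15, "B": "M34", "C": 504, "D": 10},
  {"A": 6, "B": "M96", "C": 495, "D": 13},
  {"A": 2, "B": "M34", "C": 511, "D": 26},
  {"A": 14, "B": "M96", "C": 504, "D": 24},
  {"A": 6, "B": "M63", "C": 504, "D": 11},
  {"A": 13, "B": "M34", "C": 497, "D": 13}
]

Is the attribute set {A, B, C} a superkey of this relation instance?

Yes

All 12 rows have distinct {A, B, C} values, so {A, B, C} → (all attributes) holds and {A, B, C} is a superkey.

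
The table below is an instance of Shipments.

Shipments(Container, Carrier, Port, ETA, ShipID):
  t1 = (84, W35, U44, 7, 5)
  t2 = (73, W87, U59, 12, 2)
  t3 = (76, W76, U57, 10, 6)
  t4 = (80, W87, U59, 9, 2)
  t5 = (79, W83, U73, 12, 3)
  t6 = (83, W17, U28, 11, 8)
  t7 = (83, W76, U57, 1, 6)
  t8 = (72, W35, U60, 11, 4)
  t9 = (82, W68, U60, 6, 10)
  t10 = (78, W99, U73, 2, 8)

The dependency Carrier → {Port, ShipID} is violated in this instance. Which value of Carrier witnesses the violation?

Carrier=W35: rows 1, 8 → {Port,ShipID} takes values {(U44, 5), (U60, 4)} — violation
Carrier=W87: rows 2, 4 → {Port,ShipID} = (U59, 2), (U59, 2) ✓
Carrier=W76: rows 3, 7 → {Port,ShipID} = (U57, 6), (U57, 6) ✓
Carrier=W83: row 5 → {Port,ShipID} = (U73, 3) ✓
Carrier=W17: row 6 → {Port,ShipID} = (U28, 8) ✓
Carrier=W68: row 9 → {Port,ShipID} = (U60, 10) ✓
Carrier=W99: row 10 → {Port,ShipID} = (U73, 8) ✓
The only Carrier value with inconsistent RHS is Carrier=W35.

W35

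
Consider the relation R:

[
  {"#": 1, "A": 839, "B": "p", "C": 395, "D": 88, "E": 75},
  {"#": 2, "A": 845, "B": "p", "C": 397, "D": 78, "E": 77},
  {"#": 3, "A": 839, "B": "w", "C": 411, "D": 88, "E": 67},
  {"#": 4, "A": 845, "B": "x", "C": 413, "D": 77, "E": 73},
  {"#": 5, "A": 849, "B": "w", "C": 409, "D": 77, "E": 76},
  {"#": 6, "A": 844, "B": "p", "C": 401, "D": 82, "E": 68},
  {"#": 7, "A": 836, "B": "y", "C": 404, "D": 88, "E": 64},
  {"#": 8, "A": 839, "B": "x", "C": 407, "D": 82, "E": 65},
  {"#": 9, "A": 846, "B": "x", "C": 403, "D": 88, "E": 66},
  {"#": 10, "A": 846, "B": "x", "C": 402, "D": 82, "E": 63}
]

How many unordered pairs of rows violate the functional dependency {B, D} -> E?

(B=x, D=82): violating pairs (8,10) — 1 pair.

1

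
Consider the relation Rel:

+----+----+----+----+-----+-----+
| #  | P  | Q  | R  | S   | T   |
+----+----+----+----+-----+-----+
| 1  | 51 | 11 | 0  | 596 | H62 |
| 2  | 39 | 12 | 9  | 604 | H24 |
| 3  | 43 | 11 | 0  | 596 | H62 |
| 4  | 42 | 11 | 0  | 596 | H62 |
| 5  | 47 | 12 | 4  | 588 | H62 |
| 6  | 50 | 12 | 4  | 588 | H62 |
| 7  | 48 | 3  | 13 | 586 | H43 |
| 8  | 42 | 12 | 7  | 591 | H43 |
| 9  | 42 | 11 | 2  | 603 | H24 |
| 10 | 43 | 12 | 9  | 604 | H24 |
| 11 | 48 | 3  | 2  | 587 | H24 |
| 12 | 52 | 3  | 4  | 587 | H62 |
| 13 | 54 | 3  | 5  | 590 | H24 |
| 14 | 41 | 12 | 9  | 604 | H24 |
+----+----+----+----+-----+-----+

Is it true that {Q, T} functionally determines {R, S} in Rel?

(Q=11, T=H62): rows 1, 3, 4 → {R,S} = (0, 596), (0, 596), (0, 596) ✓
(Q=12, T=H24): rows 2, 10, 14 → {R,S} = (9, 604), (9, 604), (9, 604) ✓
(Q=12, T=H62): rows 5, 6 → {R,S} = (4, 588), (4, 588) ✓
(Q=3, T=H43): row 7 → {R,S} = (13, 586) ✓
(Q=12, T=H43): row 8 → {R,S} = (7, 591) ✓
(Q=11, T=H24): row 9 → {R,S} = (2, 603) ✓
(Q=3, T=H24): rows 11, 13 → {R,S} takes values {(2, 587), (5, 590)} — violation
(Q=3, T=H62): row 12 → {R,S} = (4, 587) ✓
Two rows agree on {Q, T} but differ on {R, S}, so {Q, T} -> {R, S} does not hold.

No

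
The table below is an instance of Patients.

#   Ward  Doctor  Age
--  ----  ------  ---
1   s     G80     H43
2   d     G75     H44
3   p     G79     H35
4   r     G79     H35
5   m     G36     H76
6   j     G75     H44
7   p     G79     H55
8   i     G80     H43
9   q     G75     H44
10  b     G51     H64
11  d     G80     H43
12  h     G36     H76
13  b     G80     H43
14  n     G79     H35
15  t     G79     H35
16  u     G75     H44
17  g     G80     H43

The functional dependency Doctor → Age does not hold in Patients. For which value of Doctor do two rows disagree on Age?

Doctor=G80: rows 1, 8, 11, 13, 17 → Age = H43, H43, H43, H43, H43 ✓
Doctor=G75: rows 2, 6, 9, 16 → Age = H44, H44, H44, H44 ✓
Doctor=G79: rows 3, 4, 7, 14, 15 → Age takes values {H35, H55} — violation
Doctor=G36: rows 5, 12 → Age = H76, H76 ✓
Doctor=G51: row 10 → Age = H64 ✓
The only Doctor value with inconsistent Age is Doctor=G79.

G79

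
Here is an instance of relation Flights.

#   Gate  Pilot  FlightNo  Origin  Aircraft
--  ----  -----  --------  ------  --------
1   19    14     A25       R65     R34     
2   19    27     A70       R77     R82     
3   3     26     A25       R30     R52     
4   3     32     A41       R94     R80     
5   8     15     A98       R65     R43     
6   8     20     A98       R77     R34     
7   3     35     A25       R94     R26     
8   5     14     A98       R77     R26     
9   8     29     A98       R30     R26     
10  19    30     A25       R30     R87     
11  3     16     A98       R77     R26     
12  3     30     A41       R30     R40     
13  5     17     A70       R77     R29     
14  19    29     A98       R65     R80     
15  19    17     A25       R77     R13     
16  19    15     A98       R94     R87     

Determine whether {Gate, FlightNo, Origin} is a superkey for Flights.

All 16 rows have distinct {Gate, FlightNo, Origin} values, so {Gate, FlightNo, Origin} → (all attributes) holds and {Gate, FlightNo, Origin} is a superkey.

Yes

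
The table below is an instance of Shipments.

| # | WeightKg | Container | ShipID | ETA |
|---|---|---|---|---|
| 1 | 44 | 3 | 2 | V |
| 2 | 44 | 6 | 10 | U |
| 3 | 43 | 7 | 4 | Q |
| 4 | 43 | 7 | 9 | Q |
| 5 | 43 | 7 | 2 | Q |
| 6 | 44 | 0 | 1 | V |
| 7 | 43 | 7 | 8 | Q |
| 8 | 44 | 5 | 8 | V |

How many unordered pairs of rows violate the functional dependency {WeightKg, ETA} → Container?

(WeightKg=44, ETA=V): violating pairs (1,6), (1,8), (6,8) — 3 pairs.
(WeightKg=43, ETA=Q): all 4 rows agree on Container — 0 pairs.

3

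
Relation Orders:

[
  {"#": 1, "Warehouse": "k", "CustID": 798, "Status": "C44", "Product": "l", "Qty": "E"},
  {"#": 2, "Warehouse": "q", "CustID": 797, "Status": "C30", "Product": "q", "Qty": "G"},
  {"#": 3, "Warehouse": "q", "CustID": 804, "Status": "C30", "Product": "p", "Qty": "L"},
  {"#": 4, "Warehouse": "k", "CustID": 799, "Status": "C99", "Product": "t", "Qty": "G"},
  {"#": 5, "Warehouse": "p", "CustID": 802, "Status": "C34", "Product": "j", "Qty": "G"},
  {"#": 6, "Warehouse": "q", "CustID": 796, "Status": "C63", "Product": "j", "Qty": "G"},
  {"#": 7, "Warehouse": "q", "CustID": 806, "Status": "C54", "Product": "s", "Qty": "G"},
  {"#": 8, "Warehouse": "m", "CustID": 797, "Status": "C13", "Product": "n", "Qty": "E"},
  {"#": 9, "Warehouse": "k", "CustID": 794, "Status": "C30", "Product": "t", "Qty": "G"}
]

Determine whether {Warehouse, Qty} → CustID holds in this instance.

No

(Warehouse=k, Qty=E): row 1 → CustID = 798 ✓
(Warehouse=q, Qty=G): rows 2, 6, 7 → CustID takes values {797, 796, 806} — violation
(Warehouse=q, Qty=L): row 3 → CustID = 804 ✓
(Warehouse=k, Qty=G): rows 4, 9 → CustID takes values {799, 794} — violation
(Warehouse=p, Qty=G): row 5 → CustID = 802 ✓
(Warehouse=m, Qty=E): row 8 → CustID = 797 ✓
Two rows agree on {Warehouse, Qty} but differ on CustID, so {Warehouse, Qty} → CustID does not hold.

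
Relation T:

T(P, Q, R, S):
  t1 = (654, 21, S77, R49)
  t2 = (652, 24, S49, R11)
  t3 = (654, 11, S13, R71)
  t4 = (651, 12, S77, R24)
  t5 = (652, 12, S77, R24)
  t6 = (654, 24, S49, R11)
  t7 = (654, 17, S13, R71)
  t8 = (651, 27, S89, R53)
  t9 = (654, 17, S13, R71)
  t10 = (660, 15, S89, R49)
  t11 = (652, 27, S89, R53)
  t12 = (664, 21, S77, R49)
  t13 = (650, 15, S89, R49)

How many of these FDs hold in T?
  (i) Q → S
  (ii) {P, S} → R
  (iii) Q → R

(i) Q → S: every LHS value maps to a single RHS value — holds.
(ii) {P, S} → R: every LHS value maps to a single RHS value — holds.
(iii) Q → R: every LHS value maps to a single RHS value — holds.
3 of the 3 dependencies hold.

3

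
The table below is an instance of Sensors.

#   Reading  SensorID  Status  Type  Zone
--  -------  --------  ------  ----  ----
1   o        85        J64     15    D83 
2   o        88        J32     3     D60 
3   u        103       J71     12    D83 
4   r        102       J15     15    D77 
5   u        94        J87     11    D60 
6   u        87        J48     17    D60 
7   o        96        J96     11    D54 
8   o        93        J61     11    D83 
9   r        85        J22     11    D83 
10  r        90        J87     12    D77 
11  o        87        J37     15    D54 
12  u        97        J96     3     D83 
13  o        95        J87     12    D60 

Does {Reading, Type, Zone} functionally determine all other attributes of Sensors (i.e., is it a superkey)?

All 13 rows have distinct {Reading, Type, Zone} values, so {Reading, Type, Zone} → (all attributes) holds and {Reading, Type, Zone} is a superkey.

Yes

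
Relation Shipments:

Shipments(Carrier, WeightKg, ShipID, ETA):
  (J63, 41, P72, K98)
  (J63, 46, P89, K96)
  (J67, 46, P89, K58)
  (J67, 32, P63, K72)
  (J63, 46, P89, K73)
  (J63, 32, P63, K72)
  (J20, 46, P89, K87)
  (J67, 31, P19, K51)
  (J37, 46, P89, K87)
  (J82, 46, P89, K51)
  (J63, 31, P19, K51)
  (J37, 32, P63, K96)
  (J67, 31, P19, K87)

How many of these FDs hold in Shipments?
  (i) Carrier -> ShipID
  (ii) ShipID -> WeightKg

(i) Carrier -> ShipID: Carrier=J63: 5 rows → ShipID takes values {P72, P89, P63, P19} — violation; Carrier=J67: 4 rows → ShipID takes values {P89, P63, P19} — violation; Carrier=J37: 2 rows → ShipID takes values {P89, P63} — violation — fails.
(ii) ShipID -> WeightKg: every LHS value maps to a single RHS value — holds.
1 of the 2 dependencies holds.

1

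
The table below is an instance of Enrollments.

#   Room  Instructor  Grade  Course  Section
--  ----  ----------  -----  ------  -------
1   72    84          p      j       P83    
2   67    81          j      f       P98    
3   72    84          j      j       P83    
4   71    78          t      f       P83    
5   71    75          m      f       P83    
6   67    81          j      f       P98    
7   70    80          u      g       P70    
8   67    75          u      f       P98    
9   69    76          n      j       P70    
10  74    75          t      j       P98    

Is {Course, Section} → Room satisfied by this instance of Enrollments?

Yes

(Course=j, Section=P83): rows 1, 3 → Room = 72, 72 ✓
(Course=f, Section=P98): rows 2, 6, 8 → Room = 67, 67, 67 ✓
(Course=f, Section=P83): rows 4, 5 → Room = 71, 71 ✓
(Course=g, Section=P70): row 7 → Room = 70 ✓
(Course=j, Section=P70): row 9 → Room = 69 ✓
(Course=j, Section=P98): row 10 → Room = 74 ✓
Every {Course, Section} value is associated with a single Room value, so {Course, Section} → Room holds.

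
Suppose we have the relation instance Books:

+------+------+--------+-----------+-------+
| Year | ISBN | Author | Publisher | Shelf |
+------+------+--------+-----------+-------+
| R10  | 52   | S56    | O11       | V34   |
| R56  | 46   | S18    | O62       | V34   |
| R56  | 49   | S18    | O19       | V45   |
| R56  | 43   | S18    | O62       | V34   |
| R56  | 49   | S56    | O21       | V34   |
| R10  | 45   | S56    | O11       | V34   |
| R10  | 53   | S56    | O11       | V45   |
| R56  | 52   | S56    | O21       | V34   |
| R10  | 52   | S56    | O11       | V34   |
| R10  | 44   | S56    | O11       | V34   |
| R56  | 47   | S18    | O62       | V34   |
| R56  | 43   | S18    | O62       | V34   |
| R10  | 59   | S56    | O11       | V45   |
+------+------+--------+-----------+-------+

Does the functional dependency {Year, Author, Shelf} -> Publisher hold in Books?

Yes

(Year=R10, Author=S56, Shelf=V34): 4 rows → Publisher = O11, O11, O11, O11 ✓
(Year=R56, Author=S18, Shelf=V34): 4 rows → Publisher = O62, O62, O62, O62 ✓
(Year=R56, Author=S18, Shelf=V45): 1 row → Publisher = O19 ✓
(Year=R56, Author=S56, Shelf=V34): 2 rows → Publisher = O21, O21 ✓
(Year=R10, Author=S56, Shelf=V45): 2 rows → Publisher = O11, O11 ✓
Every {Year, Author, Shelf} value is associated with a single Publisher value, so {Year, Author, Shelf} -> Publisher holds.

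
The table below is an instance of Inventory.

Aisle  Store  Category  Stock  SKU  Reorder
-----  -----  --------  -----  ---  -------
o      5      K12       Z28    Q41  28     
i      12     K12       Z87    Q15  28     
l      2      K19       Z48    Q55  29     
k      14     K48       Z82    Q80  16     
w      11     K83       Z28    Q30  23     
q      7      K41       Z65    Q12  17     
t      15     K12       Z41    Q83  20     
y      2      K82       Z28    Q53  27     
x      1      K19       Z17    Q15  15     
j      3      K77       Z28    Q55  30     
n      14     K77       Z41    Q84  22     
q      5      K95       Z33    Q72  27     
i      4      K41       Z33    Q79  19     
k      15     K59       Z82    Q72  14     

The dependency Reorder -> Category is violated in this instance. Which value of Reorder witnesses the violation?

Reorder=28: 2 rows → Category = K12, K12 ✓
Reorder=29: 1 row → Category = K19 ✓
Reorder=16: 1 row → Category = K48 ✓
Reorder=23: 1 row → Category = K83 ✓
Reorder=17: 1 row → Category = K41 ✓
Reorder=20: 1 row → Category = K12 ✓
Reorder=27: 2 rows → Category takes values {K82, K95} — violation
Reorder=15: 1 row → Category = K19 ✓
Reorder=30: 1 row → Category = K77 ✓
Reorder=22: 1 row → Category = K77 ✓
Reorder=19: 1 row → Category = K41 ✓
Reorder=14: 1 row → Category = K59 ✓
The only Reorder value with inconsistent Category is Reorder=27.

27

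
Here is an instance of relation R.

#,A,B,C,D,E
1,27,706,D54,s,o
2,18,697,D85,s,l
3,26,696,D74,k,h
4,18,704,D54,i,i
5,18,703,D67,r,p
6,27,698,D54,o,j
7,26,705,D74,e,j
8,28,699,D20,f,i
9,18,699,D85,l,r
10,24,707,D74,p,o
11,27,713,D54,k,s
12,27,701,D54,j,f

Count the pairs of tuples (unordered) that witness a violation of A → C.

5

A=27: all 4 rows agree on C — 0 pairs.
A=18: violating pairs (2,4), (2,5), (4,5), (4,9), (5,9) — 5 pairs.
A=26: all 2 rows agree on C — 0 pairs.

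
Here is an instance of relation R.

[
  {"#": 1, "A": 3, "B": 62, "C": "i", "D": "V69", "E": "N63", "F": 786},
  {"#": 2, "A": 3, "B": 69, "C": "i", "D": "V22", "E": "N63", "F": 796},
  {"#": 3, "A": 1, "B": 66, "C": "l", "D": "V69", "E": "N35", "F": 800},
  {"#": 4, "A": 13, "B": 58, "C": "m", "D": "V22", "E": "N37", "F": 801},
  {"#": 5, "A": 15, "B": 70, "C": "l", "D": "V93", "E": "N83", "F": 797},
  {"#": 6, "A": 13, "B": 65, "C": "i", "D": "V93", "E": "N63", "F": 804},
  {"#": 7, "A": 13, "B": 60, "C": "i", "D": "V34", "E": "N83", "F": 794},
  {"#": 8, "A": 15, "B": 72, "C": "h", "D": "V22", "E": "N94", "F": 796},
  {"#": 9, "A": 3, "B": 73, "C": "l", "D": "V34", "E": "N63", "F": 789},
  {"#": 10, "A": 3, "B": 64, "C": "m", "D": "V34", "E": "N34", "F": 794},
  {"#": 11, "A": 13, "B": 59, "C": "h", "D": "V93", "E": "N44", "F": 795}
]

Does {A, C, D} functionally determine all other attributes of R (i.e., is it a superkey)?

All 11 rows have distinct {A, C, D} values, so {A, C, D} → (all attributes) holds and {A, C, D} is a superkey.

Yes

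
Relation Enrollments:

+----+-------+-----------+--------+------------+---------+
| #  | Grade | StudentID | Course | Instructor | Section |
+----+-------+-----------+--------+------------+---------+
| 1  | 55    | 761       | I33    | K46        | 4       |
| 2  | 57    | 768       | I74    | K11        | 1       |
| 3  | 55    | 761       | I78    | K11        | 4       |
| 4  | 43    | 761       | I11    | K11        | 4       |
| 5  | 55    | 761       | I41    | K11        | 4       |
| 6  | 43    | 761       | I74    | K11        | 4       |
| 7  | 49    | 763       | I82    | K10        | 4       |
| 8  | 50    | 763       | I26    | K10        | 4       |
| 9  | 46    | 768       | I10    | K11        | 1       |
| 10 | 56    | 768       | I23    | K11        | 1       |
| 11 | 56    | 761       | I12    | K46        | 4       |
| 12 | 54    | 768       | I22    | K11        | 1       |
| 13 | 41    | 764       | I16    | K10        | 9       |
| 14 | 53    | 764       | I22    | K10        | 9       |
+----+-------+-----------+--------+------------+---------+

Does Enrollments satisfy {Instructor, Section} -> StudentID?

(Instructor=K46, Section=4): rows 1, 11 → StudentID = 761, 761 ✓
(Instructor=K11, Section=1): rows 2, 9, 10, 12 → StudentID = 768, 768, 768, 768 ✓
(Instructor=K11, Section=4): rows 3, 4, 5, 6 → StudentID = 761, 761, 761, 761 ✓
(Instructor=K10, Section=4): rows 7, 8 → StudentID = 763, 763 ✓
(Instructor=K10, Section=9): rows 13, 14 → StudentID = 764, 764 ✓
Every {Instructor, Section} value is associated with a single StudentID value, so {Instructor, Section} -> StudentID holds.

Yes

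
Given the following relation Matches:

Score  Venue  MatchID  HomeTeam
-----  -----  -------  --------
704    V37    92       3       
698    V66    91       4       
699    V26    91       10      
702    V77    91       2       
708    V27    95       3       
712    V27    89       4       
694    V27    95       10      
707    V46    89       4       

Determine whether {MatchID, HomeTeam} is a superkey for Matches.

Two distinct rows share (MatchID=89, HomeTeam=4), so {MatchID, HomeTeam} does not determine every attribute — not a superkey.

No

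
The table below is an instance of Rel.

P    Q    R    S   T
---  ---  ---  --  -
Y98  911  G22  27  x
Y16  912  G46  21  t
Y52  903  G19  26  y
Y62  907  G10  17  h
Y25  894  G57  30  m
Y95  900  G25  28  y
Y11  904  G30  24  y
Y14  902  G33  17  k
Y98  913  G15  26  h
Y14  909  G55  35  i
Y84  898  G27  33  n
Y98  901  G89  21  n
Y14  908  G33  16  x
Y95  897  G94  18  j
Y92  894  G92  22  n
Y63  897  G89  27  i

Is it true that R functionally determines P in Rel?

No

R=G22: 1 row → P = Y98 ✓
R=G46: 1 row → P = Y16 ✓
R=G19: 1 row → P = Y52 ✓
R=G10: 1 row → P = Y62 ✓
R=G57: 1 row → P = Y25 ✓
R=G25: 1 row → P = Y95 ✓
R=G30: 1 row → P = Y11 ✓
R=G33: 2 rows → P = Y14, Y14 ✓
R=G15: 1 row → P = Y98 ✓
R=G55: 1 row → P = Y14 ✓
R=G27: 1 row → P = Y84 ✓
R=G89: 2 rows → P takes values {Y98, Y63} — violation
R=G94: 1 row → P = Y95 ✓
R=G92: 1 row → P = Y92 ✓
Two rows agree on R but differ on P, so R → P does not hold.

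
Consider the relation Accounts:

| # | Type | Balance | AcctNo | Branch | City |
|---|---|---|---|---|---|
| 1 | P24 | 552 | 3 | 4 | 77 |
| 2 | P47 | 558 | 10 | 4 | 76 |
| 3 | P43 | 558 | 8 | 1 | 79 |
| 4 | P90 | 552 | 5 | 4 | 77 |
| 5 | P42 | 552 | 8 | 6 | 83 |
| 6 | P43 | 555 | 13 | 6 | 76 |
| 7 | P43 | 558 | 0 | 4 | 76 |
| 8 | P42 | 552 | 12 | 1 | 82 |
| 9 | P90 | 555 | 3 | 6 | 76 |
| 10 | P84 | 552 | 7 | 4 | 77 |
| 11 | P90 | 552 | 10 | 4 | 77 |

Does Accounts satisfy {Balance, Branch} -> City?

(Balance=552, Branch=4): rows 1, 4, 10, 11 → City = 77, 77, 77, 77 ✓
(Balance=558, Branch=4): rows 2, 7 → City = 76, 76 ✓
(Balance=558, Branch=1): row 3 → City = 79 ✓
(Balance=552, Branch=6): row 5 → City = 83 ✓
(Balance=555, Branch=6): rows 6, 9 → City = 76, 76 ✓
(Balance=552, Branch=1): row 8 → City = 82 ✓
Every {Balance, Branch} value is associated with a single City value, so {Balance, Branch} -> City holds.

Yes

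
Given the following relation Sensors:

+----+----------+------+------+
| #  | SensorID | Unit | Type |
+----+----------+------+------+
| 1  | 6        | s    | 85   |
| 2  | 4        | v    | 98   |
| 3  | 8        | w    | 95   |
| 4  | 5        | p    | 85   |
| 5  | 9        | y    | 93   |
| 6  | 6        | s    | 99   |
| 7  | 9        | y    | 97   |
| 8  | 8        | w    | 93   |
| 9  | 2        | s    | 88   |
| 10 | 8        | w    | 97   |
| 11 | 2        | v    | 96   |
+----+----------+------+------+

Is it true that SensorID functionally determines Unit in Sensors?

SensorID=6: rows 1, 6 → Unit = s, s ✓
SensorID=4: row 2 → Unit = v ✓
SensorID=8: rows 3, 8, 10 → Unit = w, w, w ✓
SensorID=5: row 4 → Unit = p ✓
SensorID=9: rows 5, 7 → Unit = y, y ✓
SensorID=2: rows 9, 11 → Unit takes values {s, v} — violation
Two rows agree on SensorID but differ on Unit, so SensorID -> Unit does not hold.

No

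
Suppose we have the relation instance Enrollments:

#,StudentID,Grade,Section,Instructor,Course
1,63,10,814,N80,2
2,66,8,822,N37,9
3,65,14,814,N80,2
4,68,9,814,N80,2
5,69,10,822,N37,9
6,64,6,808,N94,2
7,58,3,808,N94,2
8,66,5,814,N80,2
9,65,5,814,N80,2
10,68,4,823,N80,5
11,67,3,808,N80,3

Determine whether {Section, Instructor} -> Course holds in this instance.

(Section=814, Instructor=N80): rows 1, 3, 4, 8, 9 → Course = 2, 2, 2, 2, 2 ✓
(Section=822, Instructor=N37): rows 2, 5 → Course = 9, 9 ✓
(Section=808, Instructor=N94): rows 6, 7 → Course = 2, 2 ✓
(Section=823, Instructor=N80): row 10 → Course = 5 ✓
(Section=808, Instructor=N80): row 11 → Course = 3 ✓
Every {Section, Instructor} value is associated with a single Course value, so {Section, Instructor} -> Course holds.

Yes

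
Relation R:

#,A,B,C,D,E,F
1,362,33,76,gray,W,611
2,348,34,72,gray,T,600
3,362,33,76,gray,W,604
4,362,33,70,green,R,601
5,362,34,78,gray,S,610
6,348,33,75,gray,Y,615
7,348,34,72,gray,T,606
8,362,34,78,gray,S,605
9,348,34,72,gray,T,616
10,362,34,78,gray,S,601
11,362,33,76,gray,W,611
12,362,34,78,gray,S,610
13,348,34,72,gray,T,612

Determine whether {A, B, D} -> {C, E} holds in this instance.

(A=362, B=33, D=gray): rows 1, 3, 11 → {C,E} = (76, W), (76, W), (76, W) ✓
(A=348, B=34, D=gray): rows 2, 7, 9, 13 → {C,E} = (72, T), (72, T), (72, T), (72, T) ✓
(A=362, B=33, D=green): row 4 → {C,E} = (70, R) ✓
(A=362, B=34, D=gray): rows 5, 8, 10, 12 → {C,E} = (78, S), (78, S), (78, S), (78, S) ✓
(A=348, B=33, D=gray): row 6 → {C,E} = (75, Y) ✓
Every {A, B, D} value is associated with a single {C, E} value, so {A, B, D} -> {C, E} holds.

Yes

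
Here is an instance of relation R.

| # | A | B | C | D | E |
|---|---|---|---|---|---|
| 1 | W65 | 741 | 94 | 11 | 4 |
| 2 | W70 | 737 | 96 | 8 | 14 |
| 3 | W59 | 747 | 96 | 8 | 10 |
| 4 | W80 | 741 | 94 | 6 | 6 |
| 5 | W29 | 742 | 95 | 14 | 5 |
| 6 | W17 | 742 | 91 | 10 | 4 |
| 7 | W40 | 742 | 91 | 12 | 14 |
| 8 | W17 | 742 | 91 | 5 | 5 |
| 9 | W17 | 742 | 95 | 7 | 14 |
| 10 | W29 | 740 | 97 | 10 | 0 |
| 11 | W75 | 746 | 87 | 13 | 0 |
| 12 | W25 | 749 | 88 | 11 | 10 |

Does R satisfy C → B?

C=94: rows 1, 4 → B = 741, 741 ✓
C=96: rows 2, 3 → B takes values {737, 747} — violation
C=95: rows 5, 9 → B = 742, 742 ✓
C=91: rows 6, 7, 8 → B = 742, 742, 742 ✓
C=97: row 10 → B = 740 ✓
C=87: row 11 → B = 746 ✓
C=88: row 12 → B = 749 ✓
Two rows agree on C but differ on B, so C → B does not hold.

No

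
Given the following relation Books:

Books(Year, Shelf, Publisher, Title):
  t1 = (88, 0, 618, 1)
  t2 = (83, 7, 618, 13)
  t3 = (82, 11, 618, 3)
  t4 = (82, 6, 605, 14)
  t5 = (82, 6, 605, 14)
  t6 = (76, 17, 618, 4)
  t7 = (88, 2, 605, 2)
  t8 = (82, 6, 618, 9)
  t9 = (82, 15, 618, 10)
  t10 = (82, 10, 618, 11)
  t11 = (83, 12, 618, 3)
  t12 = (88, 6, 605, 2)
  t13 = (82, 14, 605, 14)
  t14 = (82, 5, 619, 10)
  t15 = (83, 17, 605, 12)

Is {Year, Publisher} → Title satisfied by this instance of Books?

(Year=88, Publisher=618): row 1 → Title = 1 ✓
(Year=83, Publisher=618): rows 2, 11 → Title takes values {13, 3} — violation
(Year=82, Publisher=618): rows 3, 8, 9, 10 → Title takes values {3, 9, 10, 11} — violation
(Year=82, Publisher=605): rows 4, 5, 13 → Title = 14, 14, 14 ✓
(Year=76, Publisher=618): row 6 → Title = 4 ✓
(Year=88, Publisher=605): rows 7, 12 → Title = 2, 2 ✓
(Year=82, Publisher=619): row 14 → Title = 10 ✓
(Year=83, Publisher=605): row 15 → Title = 12 ✓
Two rows agree on {Year, Publisher} but differ on Title, so {Year, Publisher} → Title does not hold.

No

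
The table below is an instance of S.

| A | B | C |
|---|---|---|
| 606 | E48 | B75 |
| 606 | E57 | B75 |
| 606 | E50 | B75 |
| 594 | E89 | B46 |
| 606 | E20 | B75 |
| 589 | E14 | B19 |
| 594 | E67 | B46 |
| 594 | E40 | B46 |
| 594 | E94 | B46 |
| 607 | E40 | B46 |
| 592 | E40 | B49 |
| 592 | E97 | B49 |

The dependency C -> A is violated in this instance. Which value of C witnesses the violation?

C=B75: 4 rows → A = 606, 606, 606, 606 ✓
C=B46: 5 rows → A takes values {594, 607} — violation
C=B19: 1 row → A = 589 ✓
C=B49: 2 rows → A = 592, 592 ✓
The only C value with inconsistent A is C=B46.

B46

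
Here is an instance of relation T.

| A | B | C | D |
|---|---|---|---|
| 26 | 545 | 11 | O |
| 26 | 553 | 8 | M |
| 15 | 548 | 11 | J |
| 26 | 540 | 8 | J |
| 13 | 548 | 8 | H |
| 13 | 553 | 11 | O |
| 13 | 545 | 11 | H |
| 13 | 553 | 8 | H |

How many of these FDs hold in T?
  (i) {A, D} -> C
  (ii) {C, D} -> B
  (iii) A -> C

(i) {A, D} -> C: (A=13, D=H): 3 rows → C takes values {8, 11} — violation — fails.
(ii) {C, D} -> B: (C=11, D=O): 2 rows → B takes values {545, 553} — violation; (C=8, D=H): 2 rows → B takes values {548, 553} — violation — fails.
(iii) A -> C: A=26: 3 rows → C takes values {11, 8} — violation; A=13: 4 rows → C takes values {8, 11} — violation — fails.
None of the 3 dependencies hold.

0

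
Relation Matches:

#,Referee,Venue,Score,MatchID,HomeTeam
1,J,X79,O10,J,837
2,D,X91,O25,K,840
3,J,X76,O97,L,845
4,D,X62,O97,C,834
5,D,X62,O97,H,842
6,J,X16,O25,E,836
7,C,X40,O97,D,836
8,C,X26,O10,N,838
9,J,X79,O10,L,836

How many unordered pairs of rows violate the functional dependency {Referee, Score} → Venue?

(Referee=J, Score=O10): all 2 rows agree on Venue — 0 pairs.
(Referee=D, Score=O97): all 2 rows agree on Venue — 0 pairs.

0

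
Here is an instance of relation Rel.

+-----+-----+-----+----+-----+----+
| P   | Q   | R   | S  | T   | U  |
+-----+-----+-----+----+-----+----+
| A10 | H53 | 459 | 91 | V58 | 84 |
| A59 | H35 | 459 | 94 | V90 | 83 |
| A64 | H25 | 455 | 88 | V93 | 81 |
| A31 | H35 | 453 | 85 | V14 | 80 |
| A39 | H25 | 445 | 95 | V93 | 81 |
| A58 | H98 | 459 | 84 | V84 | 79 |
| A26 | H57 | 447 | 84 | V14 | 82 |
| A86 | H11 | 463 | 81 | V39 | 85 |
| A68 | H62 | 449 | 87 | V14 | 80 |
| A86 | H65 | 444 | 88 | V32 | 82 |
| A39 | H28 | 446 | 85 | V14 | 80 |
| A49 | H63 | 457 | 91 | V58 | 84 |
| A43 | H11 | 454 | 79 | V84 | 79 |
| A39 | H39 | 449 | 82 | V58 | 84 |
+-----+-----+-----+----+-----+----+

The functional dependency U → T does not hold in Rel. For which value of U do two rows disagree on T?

82

U=84: 3 rows → T = V58, V58, V58 ✓
U=83: 1 row → T = V90 ✓
U=81: 2 rows → T = V93, V93 ✓
U=80: 3 rows → T = V14, V14, V14 ✓
U=79: 2 rows → T = V84, V84 ✓
U=82: 2 rows → T takes values {V14, V32} — violation
U=85: 1 row → T = V39 ✓
The only U value with inconsistent T is U=82.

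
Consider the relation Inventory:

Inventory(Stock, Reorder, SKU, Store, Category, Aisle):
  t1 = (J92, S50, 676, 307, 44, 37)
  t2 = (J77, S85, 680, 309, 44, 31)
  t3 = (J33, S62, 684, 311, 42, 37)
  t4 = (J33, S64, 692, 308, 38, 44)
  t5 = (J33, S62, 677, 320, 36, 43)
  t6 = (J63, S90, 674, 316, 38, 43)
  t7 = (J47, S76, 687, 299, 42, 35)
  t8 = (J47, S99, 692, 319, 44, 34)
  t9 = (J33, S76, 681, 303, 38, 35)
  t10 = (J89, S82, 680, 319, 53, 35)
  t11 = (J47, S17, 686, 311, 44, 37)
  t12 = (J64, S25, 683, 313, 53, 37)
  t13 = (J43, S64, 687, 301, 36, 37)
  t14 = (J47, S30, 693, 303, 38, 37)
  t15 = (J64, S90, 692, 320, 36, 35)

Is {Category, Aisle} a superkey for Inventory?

No

Rows 1 and 11 have the same {Category, Aisle} value (Category=44, Aisle=37) but are distinct tuples, so {Category, Aisle} does not determine every attribute — not a superkey.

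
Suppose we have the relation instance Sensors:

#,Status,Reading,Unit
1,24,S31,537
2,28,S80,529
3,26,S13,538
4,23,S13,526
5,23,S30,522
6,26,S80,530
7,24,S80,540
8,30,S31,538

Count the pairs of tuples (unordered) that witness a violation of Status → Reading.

3

Status=24: violating pairs (1,7) — 1 pair.
Status=26: violating pairs (3,6) — 1 pair.
Status=23: violating pairs (4,5) — 1 pair.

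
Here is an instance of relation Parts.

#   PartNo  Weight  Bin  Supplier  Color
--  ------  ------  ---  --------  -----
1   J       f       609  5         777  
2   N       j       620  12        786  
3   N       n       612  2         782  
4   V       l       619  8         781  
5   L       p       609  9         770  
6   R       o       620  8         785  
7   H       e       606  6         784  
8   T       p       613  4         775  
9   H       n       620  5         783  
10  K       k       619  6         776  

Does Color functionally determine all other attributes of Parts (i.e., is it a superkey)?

All 10 rows have distinct Color values, so Color → (all attributes) holds and Color is a superkey.

Yes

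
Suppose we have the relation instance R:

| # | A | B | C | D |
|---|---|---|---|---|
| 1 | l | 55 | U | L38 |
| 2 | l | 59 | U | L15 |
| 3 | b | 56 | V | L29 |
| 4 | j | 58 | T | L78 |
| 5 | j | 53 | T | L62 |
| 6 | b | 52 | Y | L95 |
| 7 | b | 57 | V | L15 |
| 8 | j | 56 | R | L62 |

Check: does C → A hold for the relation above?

Yes

C=U: rows 1, 2 → A = l, l ✓
C=V: rows 3, 7 → A = b, b ✓
C=T: rows 4, 5 → A = j, j ✓
C=Y: row 6 → A = b ✓
C=R: row 8 → A = j ✓
Every C value is associated with a single A value, so C → A holds.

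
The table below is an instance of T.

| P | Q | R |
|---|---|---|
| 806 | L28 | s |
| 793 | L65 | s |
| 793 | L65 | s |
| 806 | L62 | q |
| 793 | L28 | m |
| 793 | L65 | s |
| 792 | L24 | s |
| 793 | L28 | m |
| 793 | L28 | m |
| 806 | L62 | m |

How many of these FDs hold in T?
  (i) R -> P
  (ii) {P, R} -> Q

(i) R -> P: R=s: 5 rows → P takes values {806, 793, 792} — violation; R=m: 4 rows → P takes values {793, 806} — violation — fails.
(ii) {P, R} -> Q: every LHS value maps to a single RHS value — holds.
1 of the 2 dependencies holds.

1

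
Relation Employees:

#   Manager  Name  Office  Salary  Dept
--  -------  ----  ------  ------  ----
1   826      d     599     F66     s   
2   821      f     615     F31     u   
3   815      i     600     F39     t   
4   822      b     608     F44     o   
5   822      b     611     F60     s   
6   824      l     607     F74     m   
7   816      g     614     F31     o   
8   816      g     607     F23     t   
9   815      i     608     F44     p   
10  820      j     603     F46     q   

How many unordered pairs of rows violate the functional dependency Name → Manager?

Name=i: all 2 rows agree on Manager — 0 pairs.
Name=b: all 2 rows agree on Manager — 0 pairs.
Name=g: all 2 rows agree on Manager — 0 pairs.

0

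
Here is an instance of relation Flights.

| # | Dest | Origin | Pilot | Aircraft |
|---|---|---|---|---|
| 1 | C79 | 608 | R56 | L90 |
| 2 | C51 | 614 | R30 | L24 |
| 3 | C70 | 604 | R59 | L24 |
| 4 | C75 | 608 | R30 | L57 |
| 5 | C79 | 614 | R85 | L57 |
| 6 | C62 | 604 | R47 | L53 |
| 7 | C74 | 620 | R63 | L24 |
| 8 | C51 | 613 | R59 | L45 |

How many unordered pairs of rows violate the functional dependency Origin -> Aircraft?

Origin=608: violating pairs (1,4) — 1 pair.
Origin=614: violating pairs (2,5) — 1 pair.
Origin=604: violating pairs (3,6) — 1 pair.

3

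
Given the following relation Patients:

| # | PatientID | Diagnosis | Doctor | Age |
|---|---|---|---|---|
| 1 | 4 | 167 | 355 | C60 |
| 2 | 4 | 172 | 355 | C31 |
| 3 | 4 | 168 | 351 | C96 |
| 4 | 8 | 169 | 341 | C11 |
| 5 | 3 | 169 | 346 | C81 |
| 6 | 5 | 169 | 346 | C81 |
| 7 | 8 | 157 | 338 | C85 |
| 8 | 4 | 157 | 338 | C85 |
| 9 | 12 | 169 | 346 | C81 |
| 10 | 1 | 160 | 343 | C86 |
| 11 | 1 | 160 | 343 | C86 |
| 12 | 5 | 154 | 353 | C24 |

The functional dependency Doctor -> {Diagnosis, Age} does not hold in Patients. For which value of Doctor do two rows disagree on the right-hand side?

Doctor=355: rows 1, 2 → {Diagnosis,Age} takes values {(167, C60), (172, C31)} — violation
Doctor=351: row 3 → {Diagnosis,Age} = (168, C96) ✓
Doctor=341: row 4 → {Diagnosis,Age} = (169, C11) ✓
Doctor=346: rows 5, 6, 9 → {Diagnosis,Age} = (169, C81), (169, C81), (169, C81) ✓
Doctor=338: rows 7, 8 → {Diagnosis,Age} = (157, C85), (157, C85) ✓
Doctor=343: rows 10, 11 → {Diagnosis,Age} = (160, C86), (160, C86) ✓
Doctor=353: row 12 → {Diagnosis,Age} = (154, C24) ✓
The only Doctor value with inconsistent RHS is Doctor=355.

355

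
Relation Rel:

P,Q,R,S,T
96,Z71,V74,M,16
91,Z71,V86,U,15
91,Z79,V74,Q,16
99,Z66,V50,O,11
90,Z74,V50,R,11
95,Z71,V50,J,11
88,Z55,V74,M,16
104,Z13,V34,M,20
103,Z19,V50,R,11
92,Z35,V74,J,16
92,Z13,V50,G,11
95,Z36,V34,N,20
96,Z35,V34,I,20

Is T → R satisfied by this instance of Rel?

Yes

T=16: 4 rows → R = V74, V74, V74, V74 ✓
T=15: 1 row → R = V86 ✓
T=11: 5 rows → R = V50, V50, V50, V50, V50 ✓
T=20: 3 rows → R = V34, V34, V34 ✓
Every T value is associated with a single R value, so T → R holds.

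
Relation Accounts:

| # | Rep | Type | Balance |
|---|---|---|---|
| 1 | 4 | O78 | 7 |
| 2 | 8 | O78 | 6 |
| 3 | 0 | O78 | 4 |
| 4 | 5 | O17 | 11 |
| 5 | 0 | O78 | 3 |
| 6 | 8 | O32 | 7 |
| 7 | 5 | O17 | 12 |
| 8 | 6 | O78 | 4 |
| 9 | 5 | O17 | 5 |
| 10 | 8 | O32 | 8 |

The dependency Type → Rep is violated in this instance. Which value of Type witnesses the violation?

Type=O78: rows 1, 2, 3, 5, 8 → Rep takes values {4, 8, 0, 6} — violation
Type=O17: rows 4, 7, 9 → Rep = 5, 5, 5 ✓
Type=O32: rows 6, 10 → Rep = 8, 8 ✓
The only Type value with inconsistent Rep is Type=O78.

O78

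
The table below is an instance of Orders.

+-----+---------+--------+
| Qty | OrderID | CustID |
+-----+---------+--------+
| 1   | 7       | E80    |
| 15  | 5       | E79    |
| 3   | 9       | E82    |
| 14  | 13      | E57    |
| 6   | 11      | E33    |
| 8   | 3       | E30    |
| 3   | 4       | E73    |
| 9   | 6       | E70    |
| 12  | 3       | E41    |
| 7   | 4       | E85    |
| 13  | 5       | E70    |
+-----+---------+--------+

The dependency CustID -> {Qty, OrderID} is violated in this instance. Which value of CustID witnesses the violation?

E70

CustID=E80: 1 row → {Qty,OrderID} = (1, 7) ✓
CustID=E79: 1 row → {Qty,OrderID} = (15, 5) ✓
CustID=E82: 1 row → {Qty,OrderID} = (3, 9) ✓
CustID=E57: 1 row → {Qty,OrderID} = (14, 13) ✓
CustID=E33: 1 row → {Qty,OrderID} = (6, 11) ✓
CustID=E30: 1 row → {Qty,OrderID} = (8, 3) ✓
CustID=E73: 1 row → {Qty,OrderID} = (3, 4) ✓
CustID=E70: 2 rows → {Qty,OrderID} takes values {(9, 6), (13, 5)} — violation
CustID=E41: 1 row → {Qty,OrderID} = (12, 3) ✓
CustID=E85: 1 row → {Qty,OrderID} = (7, 4) ✓
The only CustID value with inconsistent RHS is CustID=E70.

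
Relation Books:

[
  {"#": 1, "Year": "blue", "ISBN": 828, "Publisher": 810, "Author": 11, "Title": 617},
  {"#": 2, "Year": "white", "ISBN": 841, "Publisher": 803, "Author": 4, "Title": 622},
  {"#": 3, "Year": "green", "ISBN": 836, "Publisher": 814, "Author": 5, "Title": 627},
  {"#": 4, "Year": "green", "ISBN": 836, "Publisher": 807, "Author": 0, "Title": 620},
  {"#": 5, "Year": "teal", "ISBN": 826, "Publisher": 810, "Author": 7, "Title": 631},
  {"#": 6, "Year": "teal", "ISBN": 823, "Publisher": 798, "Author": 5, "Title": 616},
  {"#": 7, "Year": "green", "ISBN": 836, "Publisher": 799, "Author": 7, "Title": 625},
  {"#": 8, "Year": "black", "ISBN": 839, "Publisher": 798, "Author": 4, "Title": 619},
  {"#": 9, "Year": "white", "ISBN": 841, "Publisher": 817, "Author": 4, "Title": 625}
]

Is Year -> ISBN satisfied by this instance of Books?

Year=blue: row 1 → ISBN = 828 ✓
Year=white: rows 2, 9 → ISBN = 841, 841 ✓
Year=green: rows 3, 4, 7 → ISBN = 836, 836, 836 ✓
Year=teal: rows 5, 6 → ISBN takes values {826, 823} — violation
Year=black: row 8 → ISBN = 839 ✓
Two rows agree on Year but differ on ISBN, so Year -> ISBN does not hold.

No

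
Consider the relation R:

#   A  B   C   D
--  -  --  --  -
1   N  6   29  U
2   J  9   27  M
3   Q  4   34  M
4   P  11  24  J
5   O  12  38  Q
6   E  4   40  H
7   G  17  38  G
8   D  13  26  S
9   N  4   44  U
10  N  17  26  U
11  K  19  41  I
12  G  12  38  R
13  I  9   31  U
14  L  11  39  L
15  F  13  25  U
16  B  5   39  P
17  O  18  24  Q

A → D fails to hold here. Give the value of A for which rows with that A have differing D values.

A=N: rows 1, 9, 10 → D = U, U, U ✓
A=J: row 2 → D = M ✓
A=Q: row 3 → D = M ✓
A=P: row 4 → D = J ✓
A=O: rows 5, 17 → D = Q, Q ✓
A=E: row 6 → D = H ✓
A=G: rows 7, 12 → D takes values {G, R} — violation
A=D: row 8 → D = S ✓
A=K: row 11 → D = I ✓
A=I: row 13 → D = U ✓
A=L: row 14 → D = L ✓
A=F: row 15 → D = U ✓
A=B: row 16 → D = P ✓
The only A value with inconsistent D is A=G.

G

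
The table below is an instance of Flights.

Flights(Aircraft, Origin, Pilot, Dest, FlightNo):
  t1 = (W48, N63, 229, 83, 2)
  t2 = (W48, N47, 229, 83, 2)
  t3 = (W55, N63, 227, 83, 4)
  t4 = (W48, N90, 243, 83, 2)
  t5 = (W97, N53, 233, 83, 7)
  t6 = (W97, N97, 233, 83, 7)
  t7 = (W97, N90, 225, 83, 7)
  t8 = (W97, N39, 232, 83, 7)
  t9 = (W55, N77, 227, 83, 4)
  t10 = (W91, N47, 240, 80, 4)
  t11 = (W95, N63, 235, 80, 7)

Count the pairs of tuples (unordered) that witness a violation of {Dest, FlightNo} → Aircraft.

0

(Dest=83, FlightNo=2): all 3 rows agree on Aircraft — 0 pairs.
(Dest=83, FlightNo=4): all 2 rows agree on Aircraft — 0 pairs.
(Dest=83, FlightNo=7): all 4 rows agree on Aircraft — 0 pairs.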